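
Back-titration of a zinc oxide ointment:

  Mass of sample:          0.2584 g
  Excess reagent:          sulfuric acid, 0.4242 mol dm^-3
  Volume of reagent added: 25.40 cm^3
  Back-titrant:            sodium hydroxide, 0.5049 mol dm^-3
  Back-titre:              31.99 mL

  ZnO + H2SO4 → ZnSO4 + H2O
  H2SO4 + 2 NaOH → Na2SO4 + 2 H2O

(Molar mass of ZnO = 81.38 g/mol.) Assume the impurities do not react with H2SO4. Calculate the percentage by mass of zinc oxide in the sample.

85.00 %

n(H2SO4) added = 0.02540 × 0.4242 = 0.01077 mol
n(NaOH) used in back-titration = 0.03199 × 0.5049 = 0.01615 mol
From the 1:2 ratio, n(H2SO4) left over = 1/2 × 0.01615 = 8.076 × 10^-3 mol
n(H2SO4) consumed by analyte = 0.01077 − 8.076 × 10^-3 = 2.699 × 10^-3 mol
n(ZnO) = 2.699 × 10^-3 mol (1:1 ratio)
mass of ZnO = 2.699 × 10^-3 × 81.38 = 0.2196 g
% ZnO = 0.2196 / 0.2584 × 100 = 85.00 %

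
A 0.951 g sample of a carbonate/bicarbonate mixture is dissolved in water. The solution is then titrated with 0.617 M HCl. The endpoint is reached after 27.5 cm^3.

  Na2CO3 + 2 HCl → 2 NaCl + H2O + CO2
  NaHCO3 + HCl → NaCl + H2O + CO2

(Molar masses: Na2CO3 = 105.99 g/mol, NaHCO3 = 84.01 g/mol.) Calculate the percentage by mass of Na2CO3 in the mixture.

n(HCl) = 0.0275 × 0.617 = 0.0170 mol
Let x = n(Na2CO3), y = n(NaHCO3).
Titrant: 2x + 1y = 0.0170;  mass: 105.99x + 84.01y = 0.951
Solving, x = 7.65 × 10^-3 mol, y = 1.67 × 10^-3 mol
mass of Na2CO3 = 7.65 × 10^-3 × 105.99 = 0.811 g
% Na2CO3 = 0.811 / 0.951 × 100 = 85.2 %

85.2 %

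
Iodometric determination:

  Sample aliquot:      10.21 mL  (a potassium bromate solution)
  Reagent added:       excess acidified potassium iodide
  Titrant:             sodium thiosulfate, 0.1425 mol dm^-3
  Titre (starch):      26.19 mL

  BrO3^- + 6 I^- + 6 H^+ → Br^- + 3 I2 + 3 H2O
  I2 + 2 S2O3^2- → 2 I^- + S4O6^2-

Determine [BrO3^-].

0.06092 mol/L

n(S2O3^2-) = 0.02619 × 0.1425 = 3.732 × 10^-3 mol
n(I2) = n(S2O3^2-)/2 = 1.866 × 10^-3 mol
From the 1:3 ratio, n(BrO3^-) in the aliquot = 1/3 × 1.866 × 10^-3 = 6.220 × 10^-4 mol
[BrO3^-] = 6.220 × 10^-4 / 0.01021 = 0.06092 mol/L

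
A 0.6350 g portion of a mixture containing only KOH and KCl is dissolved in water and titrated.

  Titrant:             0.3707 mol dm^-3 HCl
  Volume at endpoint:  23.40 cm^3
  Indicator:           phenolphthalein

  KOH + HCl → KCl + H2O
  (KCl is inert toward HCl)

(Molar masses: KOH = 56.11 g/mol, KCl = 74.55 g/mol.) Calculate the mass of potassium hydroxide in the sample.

n(HCl) = 0.02340 × 0.3707 = 8.674 × 10^-3 mol
Let x = n(KOH), y = n(KCl).
Titrant: 1x = 8.674 × 10^-3;  mass: 56.11x + 74.55y = 0.6350
Solving, x = 8.674 × 10^-3 mol, y = 1.989 × 10^-3 mol
mass of KOH = 8.674 × 10^-3 × 56.11 = 0.4867 g

0.4867 g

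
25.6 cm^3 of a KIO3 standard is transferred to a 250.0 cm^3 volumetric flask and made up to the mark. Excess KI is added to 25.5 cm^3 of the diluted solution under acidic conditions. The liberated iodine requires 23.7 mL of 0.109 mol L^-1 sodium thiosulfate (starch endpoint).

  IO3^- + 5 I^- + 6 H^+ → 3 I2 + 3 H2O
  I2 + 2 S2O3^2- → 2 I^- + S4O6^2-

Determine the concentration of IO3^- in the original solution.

0.165 mol/L

n(S2O3^2-) = 0.0237 × 0.109 = 2.58 × 10^-3 mol
n(I2) = n(S2O3^2-)/2 = 1.29 × 10^-3 mol
From the 1:3 ratio, n(IO3^-) in the aliquot = 1/3 × 1.29 × 10^-3 = 4.31 × 10^-4 mol
[IO3^-]_dilute = 4.31 × 10^-4 / 0.0255 = 0.0169 mol/L
[IO3^-]_original = 0.0169 × 250.0/25.6 = 0.165 mol/L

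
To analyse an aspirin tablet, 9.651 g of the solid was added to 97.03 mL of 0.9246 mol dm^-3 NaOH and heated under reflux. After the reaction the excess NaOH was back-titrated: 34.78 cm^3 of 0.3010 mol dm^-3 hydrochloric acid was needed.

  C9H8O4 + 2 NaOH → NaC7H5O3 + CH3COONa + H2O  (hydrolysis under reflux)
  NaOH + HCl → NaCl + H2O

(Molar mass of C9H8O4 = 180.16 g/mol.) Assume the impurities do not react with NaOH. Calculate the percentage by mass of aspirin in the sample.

73.97 %

n(NaOH) added = 0.09703 × 0.9246 = 0.08971 mol
n(HCl) used in back-titration = 0.03478 × 0.3010 = 0.01047 mol
n(NaOH) left over = 0.01047 mol (1:1 ratio)
n(NaOH) consumed by analyte = 0.08971 − 0.01047 = 0.07925 mol
From the 1:2 ratio, n(C9H8O4) = 1/2 × 0.07925 = 0.03962 mol
mass of C9H8O4 = 0.03962 × 180.16 = 7.138 g
% C9H8O4 = 7.138 / 9.651 × 100 = 73.97 %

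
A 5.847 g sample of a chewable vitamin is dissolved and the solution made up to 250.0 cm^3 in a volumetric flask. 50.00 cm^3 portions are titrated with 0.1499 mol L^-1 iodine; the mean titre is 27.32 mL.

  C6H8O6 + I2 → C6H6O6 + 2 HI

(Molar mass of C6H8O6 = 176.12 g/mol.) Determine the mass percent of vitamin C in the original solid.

61.68 %

n(I2) per titration = 0.02732 × 0.1499 = 4.095 × 10^-3 mol
n(C6H8O6) in each aliquot = 4.095 × 10^-3 mol (1:1 ratio)
n(C6H8O6) in the whole flask = 4.095 × 10^-3 × 250.0/50.00 = 0.02048 mol
mass of C6H8O6 = 0.02048 × 176.12 = 3.606 g
% C6H8O6 = 3.606 / 5.847 × 100 = 61.68 %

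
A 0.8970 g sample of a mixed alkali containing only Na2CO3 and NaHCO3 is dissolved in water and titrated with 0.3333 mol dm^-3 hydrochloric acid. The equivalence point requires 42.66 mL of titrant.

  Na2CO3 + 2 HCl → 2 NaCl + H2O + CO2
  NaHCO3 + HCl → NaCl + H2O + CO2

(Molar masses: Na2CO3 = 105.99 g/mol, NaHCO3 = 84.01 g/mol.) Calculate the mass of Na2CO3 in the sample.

n(HCl) = 0.04266 × 0.3333 = 0.01422 mol
Let x = n(Na2CO3), y = n(NaHCO3).
Titrant: 2x + 1y = 0.01422;  mass: 105.99x + 84.01y = 0.8970
Solving, x = 4.796 × 10^-3 mol, y = 4.626 × 10^-3 mol
mass of Na2CO3 = 4.796 × 10^-3 × 105.99 = 0.5083 g

0.5083 g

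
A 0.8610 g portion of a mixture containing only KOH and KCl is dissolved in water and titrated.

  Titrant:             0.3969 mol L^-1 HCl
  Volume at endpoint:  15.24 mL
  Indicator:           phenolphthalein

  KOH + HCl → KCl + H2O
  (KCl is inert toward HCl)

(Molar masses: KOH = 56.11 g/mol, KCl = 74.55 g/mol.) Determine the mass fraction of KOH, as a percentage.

n(HCl) = 0.01524 × 0.3969 = 6.049 × 10^-3 mol
Let x = n(KOH), y = n(KCl).
Titrant: 1x = 6.049 × 10^-3;  mass: 56.11x + 74.55y = 0.8610
Solving, x = 6.049 × 10^-3 mol, y = 6.997 × 10^-3 mol
mass of KOH = 6.049 × 10^-3 × 56.11 = 0.3394 g
% KOH = 0.3394 / 0.8610 × 100 = 39.42 %

39.42 %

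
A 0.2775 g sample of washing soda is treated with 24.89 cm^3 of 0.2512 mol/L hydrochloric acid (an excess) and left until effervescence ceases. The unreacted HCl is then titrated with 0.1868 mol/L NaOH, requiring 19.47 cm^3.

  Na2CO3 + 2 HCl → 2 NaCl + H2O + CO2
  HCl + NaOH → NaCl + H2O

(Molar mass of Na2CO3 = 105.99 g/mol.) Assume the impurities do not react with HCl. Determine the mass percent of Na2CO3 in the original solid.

49.95 %

n(HCl) added = 0.02489 × 0.2512 = 6.252 × 10^-3 mol
n(NaOH) used in back-titration = 0.01947 × 0.1868 = 3.637 × 10^-3 mol
n(HCl) left over = 3.637 × 10^-3 mol (1:1 ratio)
n(HCl) consumed by analyte = 6.252 × 10^-3 − 3.637 × 10^-3 = 2.615 × 10^-3 mol
From the 1:2 ratio, n(Na2CO3) = 1/2 × 2.615 × 10^-3 = 1.308 × 10^-3 mol
mass of Na2CO3 = 1.308 × 10^-3 × 105.99 = 0.1386 g
% Na2CO3 = 0.1386 / 0.2775 × 100 = 49.95 %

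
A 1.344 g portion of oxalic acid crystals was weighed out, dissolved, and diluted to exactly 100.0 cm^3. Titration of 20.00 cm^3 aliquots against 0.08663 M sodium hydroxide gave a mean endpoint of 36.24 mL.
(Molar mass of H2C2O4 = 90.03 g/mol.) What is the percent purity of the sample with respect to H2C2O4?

52.58 %

H2C2O4 + 2 NaOH → Na2C2O4 + 2 H2O
n(NaOH) per titration = 0.03624 × 0.08663 = 3.139 × 10^-3 mol
From the 1:2 ratio, n(H2C2O4) in each aliquot = 1/2 × 3.139 × 10^-3 = 1.570 × 10^-3 mol
n(H2C2O4) in the whole flask = 1.570 × 10^-3 × 100.0/20.00 = 7.849 × 10^-3 mol
mass of H2C2O4 = 7.849 × 10^-3 × 90.03 = 0.7066 g
% H2C2O4 = 0.7066 / 1.344 × 100 = 52.58 %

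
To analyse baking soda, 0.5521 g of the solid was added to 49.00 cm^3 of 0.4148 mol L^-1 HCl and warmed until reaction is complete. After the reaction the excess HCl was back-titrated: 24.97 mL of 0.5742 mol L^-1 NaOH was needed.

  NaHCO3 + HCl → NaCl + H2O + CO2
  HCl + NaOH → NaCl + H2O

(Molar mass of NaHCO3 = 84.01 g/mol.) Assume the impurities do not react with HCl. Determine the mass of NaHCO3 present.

0.5030 g

n(HCl) added = 0.04900 × 0.4148 = 0.02033 mol
n(NaOH) used in back-titration = 0.02497 × 0.5742 = 0.01434 mol
n(HCl) left over = 0.01434 mol (1:1 ratio)
n(HCl) consumed by analyte = 0.02033 − 0.01434 = 5.987 × 10^-3 mol
n(NaHCO3) = 5.987 × 10^-3 mol (1:1 ratio)
mass of NaHCO3 = 5.987 × 10^-3 × 84.01 = 0.5030 g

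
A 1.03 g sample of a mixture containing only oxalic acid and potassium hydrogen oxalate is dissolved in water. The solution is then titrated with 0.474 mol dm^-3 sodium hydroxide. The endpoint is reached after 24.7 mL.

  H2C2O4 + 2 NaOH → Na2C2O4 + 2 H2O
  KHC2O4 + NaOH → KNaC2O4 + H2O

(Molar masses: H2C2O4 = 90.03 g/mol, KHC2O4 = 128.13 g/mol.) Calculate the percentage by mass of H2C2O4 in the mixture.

n(NaOH) = 0.0247 × 0.474 = 0.0117 mol
Let x = n(H2C2O4), y = n(KHC2O4).
Titrant: 2x + 1y = 0.0117;  mass: 90.03x + 128.13y = 1.03
Solving, x = 2.83 × 10^-3 mol, y = 6.05 × 10^-3 mol
mass of H2C2O4 = 2.83 × 10^-3 × 90.03 = 0.255 g
% H2C2O4 = 0.255 / 1.03 × 100 = 24.7 %

24.7 %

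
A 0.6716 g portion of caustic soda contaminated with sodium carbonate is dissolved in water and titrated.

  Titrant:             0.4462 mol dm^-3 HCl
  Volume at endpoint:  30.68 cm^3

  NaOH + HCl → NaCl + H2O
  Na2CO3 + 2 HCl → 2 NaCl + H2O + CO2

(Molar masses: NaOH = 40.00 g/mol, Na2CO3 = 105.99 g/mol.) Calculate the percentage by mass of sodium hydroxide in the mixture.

n(HCl) = 0.03068 × 0.4462 = 0.01369 mol
Let x = n(NaOH), y = n(Na2CO3).
Titrant: 1x + 2y = 0.01369;  mass: 40.00x + 105.99y = 0.6716
Solving, x = 4.145 × 10^-3 mol, y = 4.772 × 10^-3 mol
mass of NaOH = 4.145 × 10^-3 × 40.00 = 0.1658 g
% NaOH = 0.1658 / 0.6716 × 100 = 24.69 %

24.69 %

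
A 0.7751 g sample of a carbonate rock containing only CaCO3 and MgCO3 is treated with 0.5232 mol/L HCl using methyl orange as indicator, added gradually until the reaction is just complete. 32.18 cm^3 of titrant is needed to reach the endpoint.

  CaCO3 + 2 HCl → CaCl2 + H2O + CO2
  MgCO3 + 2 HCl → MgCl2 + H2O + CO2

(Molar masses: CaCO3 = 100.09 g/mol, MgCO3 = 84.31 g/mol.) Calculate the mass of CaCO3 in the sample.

n(HCl) = 0.03218 × 0.5232 = 0.01684 mol
Let x = n(CaCO3), y = n(MgCO3).
Titrant: 2x + 2y = 0.01684;  mass: 100.09x + 84.31y = 0.7751
Solving, x = 4.142 × 10^-3 mol, y = 4.277 × 10^-3 mol
mass of CaCO3 = 4.142 × 10^-3 × 100.09 = 0.4145 g

0.4145 g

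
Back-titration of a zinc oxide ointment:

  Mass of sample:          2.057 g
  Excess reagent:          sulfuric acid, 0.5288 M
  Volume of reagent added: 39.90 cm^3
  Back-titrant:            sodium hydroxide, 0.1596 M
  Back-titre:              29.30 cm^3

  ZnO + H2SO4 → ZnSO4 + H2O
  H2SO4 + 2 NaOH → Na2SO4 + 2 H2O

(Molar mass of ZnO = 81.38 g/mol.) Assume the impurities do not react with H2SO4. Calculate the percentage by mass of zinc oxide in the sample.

n(H2SO4) added = 0.03990 × 0.5288 = 0.02110 mol
n(NaOH) used in back-titration = 0.02930 × 0.1596 = 4.676 × 10^-3 mol
From the 1:2 ratio, n(H2SO4) left over = 1/2 × 4.676 × 10^-3 = 2.338 × 10^-3 mol
n(H2SO4) consumed by analyte = 0.02110 − 2.338 × 10^-3 = 0.01876 mol
n(ZnO) = 0.01876 mol (1:1 ratio)
mass of ZnO = 0.01876 × 81.38 = 1.527 g
% ZnO = 1.527 / 2.057 × 100 = 74.22 %

74.22 %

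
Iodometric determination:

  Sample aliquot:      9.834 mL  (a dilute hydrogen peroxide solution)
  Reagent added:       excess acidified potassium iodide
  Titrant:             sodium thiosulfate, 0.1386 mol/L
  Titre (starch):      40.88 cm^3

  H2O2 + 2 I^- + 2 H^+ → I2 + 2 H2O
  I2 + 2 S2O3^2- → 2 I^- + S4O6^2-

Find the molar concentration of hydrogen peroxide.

0.2881 mol/L

n(S2O3^2-) = 0.04088 × 0.1386 = 5.666 × 10^-3 mol
n(I2) = n(S2O3^2-)/2 = 2.833 × 10^-3 mol
n(H2O2) in the aliquot = 2.833 × 10^-3 mol (1:1 ratio)
[H2O2] = 2.833 × 10^-3 / 0.009834 = 0.2881 mol/L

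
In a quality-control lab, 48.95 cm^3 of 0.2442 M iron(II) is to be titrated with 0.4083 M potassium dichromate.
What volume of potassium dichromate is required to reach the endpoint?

Cr2O7^2- + 6 Fe^2+ + 14 H^+ → 2 Cr^3+ + 6 Fe^3+ + 7 H2O
n(Fe2+) = 0.04895 L × 0.2442 mol/L = 0.01195 mol
From the 1:6 stoichiometry, n(K2Cr2O7) = 1/6 × 0.01195 = 1.992 × 10^-3 mol
V(K2Cr2O7) = 1.992 × 10^-3 mol / 0.4083 mol/L = 0.004879 L = 4.879 mL

4.879 mL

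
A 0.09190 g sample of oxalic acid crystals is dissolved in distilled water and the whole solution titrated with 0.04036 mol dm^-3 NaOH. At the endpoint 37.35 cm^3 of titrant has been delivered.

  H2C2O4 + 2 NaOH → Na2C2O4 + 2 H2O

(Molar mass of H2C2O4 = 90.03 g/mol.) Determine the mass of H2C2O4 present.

n(NaOH) = 0.03735 L × 0.04036 mol/L = 1.507 × 10^-3 mol
From the 1:2 ratio, n(H2C2O4) = 1/2 × 1.507 × 10^-3 = 7.537 × 10^-4 mol
mass of H2C2O4 = 7.537 × 10^-4 × 90.03 g/mol = 0.06786 g

0.06786 g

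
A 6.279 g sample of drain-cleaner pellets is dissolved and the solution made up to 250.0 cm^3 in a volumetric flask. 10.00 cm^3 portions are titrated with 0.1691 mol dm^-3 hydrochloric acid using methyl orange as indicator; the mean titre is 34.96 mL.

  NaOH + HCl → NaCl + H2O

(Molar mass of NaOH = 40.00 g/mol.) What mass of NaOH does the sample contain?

5.912 g

n(HCl) per titration = 0.03496 × 0.1691 = 5.912 × 10^-3 mol
n(NaOH) in each aliquot = 5.912 × 10^-3 mol (1:1 ratio)
n(NaOH) in the whole flask = 5.912 × 10^-3 × 250.0/10.00 = 0.1478 mol
mass of NaOH = 0.1478 × 40.00 = 5.912 g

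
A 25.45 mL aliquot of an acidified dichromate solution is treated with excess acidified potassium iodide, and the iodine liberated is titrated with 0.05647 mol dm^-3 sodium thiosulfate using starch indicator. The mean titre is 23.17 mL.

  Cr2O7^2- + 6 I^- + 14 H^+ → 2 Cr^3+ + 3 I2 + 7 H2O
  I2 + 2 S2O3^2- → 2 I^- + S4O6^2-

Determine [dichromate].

0.008568 mol/L

n(S2O3^2-) = 0.02317 × 0.05647 = 1.308 × 10^-3 mol
n(I2) = n(S2O3^2-)/2 = 6.542 × 10^-4 mol
From the 1:3 ratio, n(Cr2O7^2-) in the aliquot = 1/3 × 6.542 × 10^-4 = 2.181 × 10^-4 mol
[Cr2O7^2-] = 2.181 × 10^-4 / 0.02545 = 0.008568 mol/L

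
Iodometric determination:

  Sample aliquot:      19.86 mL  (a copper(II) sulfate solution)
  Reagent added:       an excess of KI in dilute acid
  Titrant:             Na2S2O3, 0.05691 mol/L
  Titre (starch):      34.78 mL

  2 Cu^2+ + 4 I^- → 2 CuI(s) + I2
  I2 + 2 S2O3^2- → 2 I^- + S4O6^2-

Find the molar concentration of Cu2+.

0.09966 mol/L

n(S2O3^2-) = 0.03478 × 0.05691 = 1.979 × 10^-3 mol
n(I2) = n(S2O3^2-)/2 = 9.897 × 10^-4 mol
From the 2:1 ratio, n(Cu2+) in the aliquot = 2/1 × 9.897 × 10^-4 = 1.979 × 10^-3 mol
[Cu2+] = 1.979 × 10^-3 / 0.01986 = 0.09966 mol/L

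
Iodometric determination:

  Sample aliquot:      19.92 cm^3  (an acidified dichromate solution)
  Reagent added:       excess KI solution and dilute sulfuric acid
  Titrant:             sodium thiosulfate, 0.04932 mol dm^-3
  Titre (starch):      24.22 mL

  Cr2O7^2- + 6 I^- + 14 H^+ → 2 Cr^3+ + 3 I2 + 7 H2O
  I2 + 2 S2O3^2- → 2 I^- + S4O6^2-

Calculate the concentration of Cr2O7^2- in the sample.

0.009994 mol/L

n(S2O3^2-) = 0.02422 × 0.04932 = 1.195 × 10^-3 mol
n(I2) = n(S2O3^2-)/2 = 5.973 × 10^-4 mol
From the 1:3 ratio, n(Cr2O7^2-) in the aliquot = 1/3 × 5.973 × 10^-4 = 1.991 × 10^-4 mol
[Cr2O7^2-] = 1.991 × 10^-4 / 0.01992 = 0.009994 mol/L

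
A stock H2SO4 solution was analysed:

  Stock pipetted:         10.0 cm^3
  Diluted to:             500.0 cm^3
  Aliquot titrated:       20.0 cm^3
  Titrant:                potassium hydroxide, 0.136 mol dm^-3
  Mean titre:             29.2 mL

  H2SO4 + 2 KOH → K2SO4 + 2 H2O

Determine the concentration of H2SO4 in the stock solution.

4.96 mol/L

n(KOH) = 0.0292 × 0.136 = 3.97 × 10^-3 mol
From the 1:2 ratio, n(H2SO4) in the aliquot = 1/2 × 3.97 × 10^-3 = 1.99 × 10^-3 mol
[H2SO4]_dilute = 1.99 × 10^-3 / 0.0200 = 0.0993 mol/L
Dilution factor = 500.0 / 10.0 = 50.00
[H2SO4]_stock = 0.0993 × 50.00 = 4.96 mol/L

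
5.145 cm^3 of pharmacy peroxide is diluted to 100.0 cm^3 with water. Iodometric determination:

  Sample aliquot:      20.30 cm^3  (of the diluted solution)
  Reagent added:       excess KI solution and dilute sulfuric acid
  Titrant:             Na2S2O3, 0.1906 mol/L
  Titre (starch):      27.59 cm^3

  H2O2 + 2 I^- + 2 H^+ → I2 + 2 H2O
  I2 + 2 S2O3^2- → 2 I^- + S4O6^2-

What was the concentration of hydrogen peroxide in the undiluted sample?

2.517 mol/L

n(S2O3^2-) = 0.02759 × 0.1906 = 5.259 × 10^-3 mol
n(I2) = n(S2O3^2-)/2 = 2.629 × 10^-3 mol
n(H2O2) in the aliquot = 2.629 × 10^-3 mol (1:1 ratio)
[H2O2]_dilute = 2.629 × 10^-3 / 0.02030 = 0.1295 mol/L
[H2O2]_original = 0.1295 × 100.0/5.145 = 2.517 mol/L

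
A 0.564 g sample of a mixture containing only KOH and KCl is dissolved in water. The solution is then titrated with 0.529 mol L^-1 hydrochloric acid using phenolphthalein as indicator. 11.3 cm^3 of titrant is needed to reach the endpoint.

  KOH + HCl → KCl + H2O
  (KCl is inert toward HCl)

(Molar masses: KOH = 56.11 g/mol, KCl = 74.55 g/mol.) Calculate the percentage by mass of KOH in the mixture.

n(HCl) = 0.0113 × 0.529 = 5.98 × 10^-3 mol
Let x = n(KOH), y = n(KCl).
Titrant: 1x = 5.98 × 10^-3;  mass: 56.11x + 74.55y = 0.564
Solving, x = 5.98 × 10^-3 mol, y = 3.07 × 10^-3 mol
mass of KOH = 5.98 × 10^-3 × 56.11 = 0.335 g
% KOH = 0.335 / 0.564 × 100 = 59.5 %

59.5 %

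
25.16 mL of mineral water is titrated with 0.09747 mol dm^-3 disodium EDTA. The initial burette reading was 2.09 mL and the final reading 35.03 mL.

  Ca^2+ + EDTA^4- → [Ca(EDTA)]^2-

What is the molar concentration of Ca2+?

n(EDTA) = 0.03294 L × 0.09747 mol/L = 3.211 × 10^-3 mol
n(Ca2+) = 3.211 × 10^-3 mol (1:1 mole ratio)
[Ca2+] = 3.211 × 10^-3 mol / 0.02516 L = 0.1276 mol/L

0.1276 mol/L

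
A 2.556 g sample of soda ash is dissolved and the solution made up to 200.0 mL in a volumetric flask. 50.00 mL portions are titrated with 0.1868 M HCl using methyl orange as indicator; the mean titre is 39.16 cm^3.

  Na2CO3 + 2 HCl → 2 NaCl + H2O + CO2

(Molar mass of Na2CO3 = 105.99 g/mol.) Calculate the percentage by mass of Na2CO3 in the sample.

60.67 %

n(HCl) per titration = 0.03916 × 0.1868 = 7.315 × 10^-3 mol
From the 1:2 ratio, n(Na2CO3) in each aliquot = 1/2 × 7.315 × 10^-3 = 3.658 × 10^-3 mol
n(Na2CO3) in the whole flask = 3.658 × 10^-3 × 200.0/50.00 = 0.01463 mol
mass of Na2CO3 = 0.01463 × 105.99 = 1.551 g
% Na2CO3 = 1.551 / 2.556 × 100 = 60.67 %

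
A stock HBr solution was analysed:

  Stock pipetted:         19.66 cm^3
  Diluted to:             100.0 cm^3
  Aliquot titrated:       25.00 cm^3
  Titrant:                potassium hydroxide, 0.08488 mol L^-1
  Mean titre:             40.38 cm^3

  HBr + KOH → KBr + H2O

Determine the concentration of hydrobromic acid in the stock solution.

n(KOH) = 0.04038 × 0.08488 = 3.427 × 10^-3 mol
n(HBr) in the aliquot = 3.427 × 10^-3 mol (1:1 ratio)
[HBr]_dilute = 3.427 × 10^-3 / 0.02500 = 0.1371 mol/L
Dilution factor = 100.0 / 19.66 = 5.086
[HBr]_stock = 0.1371 × 5.086 = 0.6973 mol/L

0.6973 mol/L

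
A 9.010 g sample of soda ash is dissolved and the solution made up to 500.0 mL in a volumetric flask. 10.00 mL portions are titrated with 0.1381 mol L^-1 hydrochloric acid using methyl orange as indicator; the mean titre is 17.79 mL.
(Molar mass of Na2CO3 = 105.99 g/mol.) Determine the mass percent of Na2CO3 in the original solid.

72.25 %

Na2CO3 + 2 HCl → 2 NaCl + H2O + CO2
n(HCl) per titration = 0.01779 × 0.1381 = 2.457 × 10^-3 mol
From the 1:2 ratio, n(Na2CO3) in each aliquot = 1/2 × 2.457 × 10^-3 = 1.228 × 10^-3 mol
n(Na2CO3) in the whole flask = 1.228 × 10^-3 × 500.0/10.00 = 0.06142 mol
mass of Na2CO3 = 0.06142 × 105.99 = 6.510 g
% Na2CO3 = 6.510 / 9.010 × 100 = 72.25 %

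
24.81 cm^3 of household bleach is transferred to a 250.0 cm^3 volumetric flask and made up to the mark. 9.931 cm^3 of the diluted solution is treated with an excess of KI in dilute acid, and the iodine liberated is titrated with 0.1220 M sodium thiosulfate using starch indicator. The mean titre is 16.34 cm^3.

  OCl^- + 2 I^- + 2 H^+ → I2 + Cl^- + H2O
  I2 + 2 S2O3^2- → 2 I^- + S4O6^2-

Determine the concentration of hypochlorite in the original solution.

1.011 M

n(S2O3^2-) = 0.01634 × 0.1220 = 1.993 × 10^-3 mol
n(I2) = n(S2O3^2-)/2 = 9.967 × 10^-4 mol
n(OCl^-) in the aliquot = 9.967 × 10^-4 mol (1:1 ratio)
[OCl^-]_dilute = 9.967 × 10^-4 / 0.009931 = 0.1004 mol/L
[OCl^-]_original = 0.1004 × 250.0/24.81 = 1.011 mol/L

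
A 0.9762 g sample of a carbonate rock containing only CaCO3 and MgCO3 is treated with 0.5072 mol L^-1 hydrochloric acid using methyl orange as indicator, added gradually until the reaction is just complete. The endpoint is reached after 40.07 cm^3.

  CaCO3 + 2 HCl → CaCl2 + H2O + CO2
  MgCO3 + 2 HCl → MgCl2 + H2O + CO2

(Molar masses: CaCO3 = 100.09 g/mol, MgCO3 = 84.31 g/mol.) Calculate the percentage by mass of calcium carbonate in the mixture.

77.62 %

n(HCl) = 0.04007 × 0.5072 = 0.02032 mol
Let x = n(CaCO3), y = n(MgCO3).
Titrant: 2x + 2y = 0.02032;  mass: 100.09x + 84.31y = 0.9762
Solving, x = 7.571 × 10^-3 mol, y = 2.591 × 10^-3 mol
mass of CaCO3 = 7.571 × 10^-3 × 100.09 = 0.7577 g
% CaCO3 = 0.7577 / 0.9762 × 100 = 77.62 %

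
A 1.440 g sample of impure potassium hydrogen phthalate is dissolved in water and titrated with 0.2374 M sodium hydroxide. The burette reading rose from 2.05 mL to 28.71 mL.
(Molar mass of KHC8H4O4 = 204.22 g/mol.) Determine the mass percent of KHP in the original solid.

KHC8H4O4 + NaOH → KNaC8H4O4 + H2O
n(NaOH) = 0.02666 L × 0.2374 mol/L = 6.329 × 10^-3 mol
n(KHC8H4O4) = 6.329 × 10^-3 mol (1:1 ratio)
mass of KHC8H4O4 = 6.329 × 10^-3 × 204.22 g/mol = 1.293 g
% KHC8H4O4 = 1.293 / 1.440 × 100 = 89.76 %

89.76 %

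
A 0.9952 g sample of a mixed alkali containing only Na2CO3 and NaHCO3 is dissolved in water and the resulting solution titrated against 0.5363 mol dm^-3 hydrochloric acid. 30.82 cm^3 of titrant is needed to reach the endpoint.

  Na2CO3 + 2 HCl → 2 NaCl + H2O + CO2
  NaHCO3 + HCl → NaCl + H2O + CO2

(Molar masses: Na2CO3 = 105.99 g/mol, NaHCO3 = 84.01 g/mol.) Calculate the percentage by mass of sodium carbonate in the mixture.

67.54 %

n(HCl) = 0.03082 × 0.5363 = 0.01653 mol
Let x = n(Na2CO3), y = n(NaHCO3).
Titrant: 2x + 1y = 0.01653;  mass: 105.99x + 84.01y = 0.9952
Solving, x = 6.342 × 10^-3 mol, y = 3.845 × 10^-3 mol
mass of Na2CO3 = 6.342 × 10^-3 × 105.99 = 0.6722 g
% Na2CO3 = 0.6722 / 0.9952 × 100 = 67.54 %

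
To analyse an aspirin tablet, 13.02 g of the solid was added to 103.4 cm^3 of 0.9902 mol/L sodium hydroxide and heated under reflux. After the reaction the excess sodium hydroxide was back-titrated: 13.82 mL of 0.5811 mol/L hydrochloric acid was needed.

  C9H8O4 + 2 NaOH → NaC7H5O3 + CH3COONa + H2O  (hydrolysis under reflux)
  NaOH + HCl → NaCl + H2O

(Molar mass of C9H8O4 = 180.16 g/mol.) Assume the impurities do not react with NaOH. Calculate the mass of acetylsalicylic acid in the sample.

n(NaOH) added = 0.1034 × 0.9902 = 0.1024 mol
n(HCl) used in back-titration = 0.01382 × 0.5811 = 8.031 × 10^-3 mol
n(NaOH) left over = 8.031 × 10^-3 mol (1:1 ratio)
n(NaOH) consumed by analyte = 0.1024 − 8.031 × 10^-3 = 0.09436 mol
From the 1:2 ratio, n(C9H8O4) = 1/2 × 0.09436 = 0.04718 mol
mass of C9H8O4 = 0.04718 × 180.16 = 8.500 g

8.500 g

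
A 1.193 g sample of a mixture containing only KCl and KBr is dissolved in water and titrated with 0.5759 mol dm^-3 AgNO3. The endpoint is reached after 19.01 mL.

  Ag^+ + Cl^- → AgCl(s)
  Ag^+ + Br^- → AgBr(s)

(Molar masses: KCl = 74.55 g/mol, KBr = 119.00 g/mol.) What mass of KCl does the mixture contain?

0.1841 g

n(AgNO3) = 0.01901 × 0.5759 = 0.01095 mol
Let x = n(KCl), y = n(KBr).
Titrant: 1x + 1y = 0.01095;  mass: 74.55x + 119.00y = 1.193
Solving, x = 2.470 × 10^-3 mol, y = 8.478 × 10^-3 mol
mass of KCl = 2.470 × 10^-3 × 74.55 = 0.1841 g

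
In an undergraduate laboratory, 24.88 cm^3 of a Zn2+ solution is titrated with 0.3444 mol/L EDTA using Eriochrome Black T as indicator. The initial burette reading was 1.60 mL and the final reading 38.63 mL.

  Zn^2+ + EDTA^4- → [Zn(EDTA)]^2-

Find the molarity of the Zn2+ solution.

0.5126 mol/L

n(EDTA) = 0.03703 L × 0.3444 mol/L = 0.01275 mol
n(Zn2+) = 0.01275 mol (1:1 mole ratio)
[Zn2+] = 0.01275 mol / 0.02488 L = 0.5126 mol/L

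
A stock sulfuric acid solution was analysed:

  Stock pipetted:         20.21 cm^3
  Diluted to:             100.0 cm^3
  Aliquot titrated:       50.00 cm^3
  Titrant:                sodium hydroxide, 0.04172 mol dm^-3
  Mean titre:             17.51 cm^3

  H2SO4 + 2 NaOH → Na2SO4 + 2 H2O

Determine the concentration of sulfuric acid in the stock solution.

n(NaOH) = 0.01751 × 0.04172 = 7.305 × 10^-4 mol
From the 1:2 ratio, n(H2SO4) in the aliquot = 1/2 × 7.305 × 10^-4 = 3.653 × 10^-4 mol
[H2SO4]_dilute = 3.653 × 10^-4 / 0.05000 = 0.007305 mol/L
Dilution factor = 100.0 / 20.21 = 4.948
[H2SO4]_stock = 0.007305 × 4.948 = 0.03615 mol/L

0.03615 mol/L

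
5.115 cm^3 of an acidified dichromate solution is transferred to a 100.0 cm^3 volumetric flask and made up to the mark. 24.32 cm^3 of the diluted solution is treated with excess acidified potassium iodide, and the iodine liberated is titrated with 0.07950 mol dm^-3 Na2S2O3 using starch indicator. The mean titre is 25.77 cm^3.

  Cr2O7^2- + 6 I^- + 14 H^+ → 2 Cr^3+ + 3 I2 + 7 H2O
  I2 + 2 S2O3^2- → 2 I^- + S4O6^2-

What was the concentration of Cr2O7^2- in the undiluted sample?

n(S2O3^2-) = 0.02577 × 0.07950 = 2.049 × 10^-3 mol
n(I2) = n(S2O3^2-)/2 = 1.024 × 10^-3 mol
From the 1:3 ratio, n(Cr2O7^2-) in the aliquot = 1/3 × 1.024 × 10^-3 = 3.415 × 10^-4 mol
[Cr2O7^2-]_dilute = 3.415 × 10^-4 / 0.02432 = 0.01404 mol/L
[Cr2O7^2-]_original = 0.01404 × 100.0/5.115 = 0.2745 mol/L

0.2745 mol/L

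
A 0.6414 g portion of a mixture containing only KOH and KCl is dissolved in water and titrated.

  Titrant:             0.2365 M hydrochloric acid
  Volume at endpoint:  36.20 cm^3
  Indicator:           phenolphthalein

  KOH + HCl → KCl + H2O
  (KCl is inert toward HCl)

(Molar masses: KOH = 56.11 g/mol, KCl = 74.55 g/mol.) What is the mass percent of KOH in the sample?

74.89 %

n(HCl) = 0.03620 × 0.2365 = 8.561 × 10^-3 mol
Let x = n(KOH), y = n(KCl).
Titrant: 1x = 8.561 × 10^-3;  mass: 56.11x + 74.55y = 0.6414
Solving, x = 8.561 × 10^-3 mol, y = 2.160 × 10^-3 mol
mass of KOH = 8.561 × 10^-3 × 56.11 = 0.4804 g
% KOH = 0.4804 / 0.6414 × 100 = 74.89 %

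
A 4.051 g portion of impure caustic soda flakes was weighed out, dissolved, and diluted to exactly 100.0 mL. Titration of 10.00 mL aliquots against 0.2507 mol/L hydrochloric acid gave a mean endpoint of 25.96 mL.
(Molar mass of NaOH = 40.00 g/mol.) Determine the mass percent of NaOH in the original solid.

64.26 %

NaOH + HCl → NaCl + H2O
n(HCl) per titration = 0.02596 × 0.2507 = 6.508 × 10^-3 mol
n(NaOH) in each aliquot = 6.508 × 10^-3 mol (1:1 ratio)
n(NaOH) in the whole flask = 6.508 × 10^-3 × 100.0/10.00 = 0.06508 mol
mass of NaOH = 0.06508 × 40.00 = 2.603 g
% NaOH = 2.603 / 4.051 × 100 = 64.26 %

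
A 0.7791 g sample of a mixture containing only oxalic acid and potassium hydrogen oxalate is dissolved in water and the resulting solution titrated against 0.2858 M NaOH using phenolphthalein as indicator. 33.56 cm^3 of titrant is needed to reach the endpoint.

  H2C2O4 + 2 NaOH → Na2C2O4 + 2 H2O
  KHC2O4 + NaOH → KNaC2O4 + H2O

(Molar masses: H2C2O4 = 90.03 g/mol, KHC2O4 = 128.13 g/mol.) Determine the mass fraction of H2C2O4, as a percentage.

31.27 %

n(NaOH) = 0.03356 × 0.2858 = 9.591 × 10^-3 mol
Let x = n(H2C2O4), y = n(KHC2O4).
Titrant: 2x + 1y = 9.591 × 10^-3;  mass: 90.03x + 128.13y = 0.7791
Solving, x = 2.706 × 10^-3 mol, y = 4.179 × 10^-3 mol
mass of H2C2O4 = 2.706 × 10^-3 × 90.03 = 0.2436 g
% H2C2O4 = 0.2436 / 0.7791 × 100 = 31.27 %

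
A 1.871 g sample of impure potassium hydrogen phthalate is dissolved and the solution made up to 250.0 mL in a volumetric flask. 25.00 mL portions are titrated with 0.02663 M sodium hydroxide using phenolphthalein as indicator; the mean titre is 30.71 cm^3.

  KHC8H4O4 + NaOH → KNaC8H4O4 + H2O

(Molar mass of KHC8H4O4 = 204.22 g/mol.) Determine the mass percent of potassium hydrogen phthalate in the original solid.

89.26 %

n(NaOH) per titration = 0.03071 × 0.02663 = 8.178 × 10^-4 mol
n(KHC8H4O4) in each aliquot = 8.178 × 10^-4 mol (1:1 ratio)
n(KHC8H4O4) in the whole flask = 8.178 × 10^-4 × 250.0/25.00 = 8.178 × 10^-3 mol
mass of KHC8H4O4 = 8.178 × 10^-3 × 204.22 = 1.670 g
% KHC8H4O4 = 1.670 / 1.871 × 100 = 89.26 %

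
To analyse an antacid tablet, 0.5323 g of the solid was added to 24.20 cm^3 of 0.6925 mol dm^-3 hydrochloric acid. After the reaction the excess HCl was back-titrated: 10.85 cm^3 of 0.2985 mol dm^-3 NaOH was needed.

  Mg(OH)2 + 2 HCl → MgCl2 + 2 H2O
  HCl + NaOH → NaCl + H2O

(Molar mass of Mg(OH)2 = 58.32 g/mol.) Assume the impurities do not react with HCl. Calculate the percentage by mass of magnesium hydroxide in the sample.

n(HCl) added = 0.02420 × 0.6925 = 0.01676 mol
n(NaOH) used in back-titration = 0.01085 × 0.2985 = 3.239 × 10^-3 mol
n(HCl) left over = 3.239 × 10^-3 mol (1:1 ratio)
n(HCl) consumed by analyte = 0.01676 − 3.239 × 10^-3 = 0.01352 mol
From the 1:2 ratio, n(Mg(OH)2) = 1/2 × 0.01352 = 6.760 × 10^-3 mol
mass of Mg(OH)2 = 6.760 × 10^-3 × 58.32 = 0.3942 g
% Mg(OH)2 = 0.3942 / 0.5323 × 100 = 74.06 %

74.06 %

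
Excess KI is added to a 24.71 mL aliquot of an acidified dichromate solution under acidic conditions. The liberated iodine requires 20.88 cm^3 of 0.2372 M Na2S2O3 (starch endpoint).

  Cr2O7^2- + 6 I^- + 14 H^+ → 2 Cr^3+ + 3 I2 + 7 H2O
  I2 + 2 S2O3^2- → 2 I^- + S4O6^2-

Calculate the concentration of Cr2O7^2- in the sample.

n(S2O3^2-) = 0.02088 × 0.2372 = 4.953 × 10^-3 mol
n(I2) = n(S2O3^2-)/2 = 2.476 × 10^-3 mol
From the 1:3 ratio, n(Cr2O7^2-) in the aliquot = 1/3 × 2.476 × 10^-3 = 8.255 × 10^-4 mol
[Cr2O7^2-] = 8.255 × 10^-4 / 0.02471 = 0.03341 mol/L

0.03341 M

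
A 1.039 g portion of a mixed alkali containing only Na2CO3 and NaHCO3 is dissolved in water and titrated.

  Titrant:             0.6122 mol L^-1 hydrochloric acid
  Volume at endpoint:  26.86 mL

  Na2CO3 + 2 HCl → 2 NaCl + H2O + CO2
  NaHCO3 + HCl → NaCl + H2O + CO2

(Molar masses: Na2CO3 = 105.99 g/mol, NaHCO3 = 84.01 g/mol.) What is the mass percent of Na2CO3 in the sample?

n(HCl) = 0.02686 × 0.6122 = 0.01644 mol
Let x = n(Na2CO3), y = n(NaHCO3).
Titrant: 2x + 1y = 0.01644;  mass: 105.99x + 84.01y = 1.039
Solving, x = 5.520 × 10^-3 mol, y = 5.403 × 10^-3 mol
mass of Na2CO3 = 5.520 × 10^-3 × 105.99 = 0.5851 g
% Na2CO3 = 0.5851 / 1.039 × 100 = 56.32 %

56.32 %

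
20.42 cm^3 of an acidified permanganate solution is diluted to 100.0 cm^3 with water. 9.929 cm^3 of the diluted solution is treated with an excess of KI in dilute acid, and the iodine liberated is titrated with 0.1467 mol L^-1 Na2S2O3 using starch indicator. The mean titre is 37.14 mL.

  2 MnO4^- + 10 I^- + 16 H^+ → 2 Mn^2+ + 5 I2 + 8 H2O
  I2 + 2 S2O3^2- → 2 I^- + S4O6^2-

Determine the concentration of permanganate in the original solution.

0.5375 mol/L

n(S2O3^2-) = 0.03714 × 0.1467 = 5.448 × 10^-3 mol
n(I2) = n(S2O3^2-)/2 = 2.724 × 10^-3 mol
From the 2:5 ratio, n(MnO4^-) in the aliquot = 2/5 × 2.724 × 10^-3 = 1.090 × 10^-3 mol
[MnO4^-]_dilute = 1.090 × 10^-3 / 0.009929 = 0.1097 mol/L
[MnO4^-]_original = 0.1097 × 100.0/20.42 = 0.5375 mol/L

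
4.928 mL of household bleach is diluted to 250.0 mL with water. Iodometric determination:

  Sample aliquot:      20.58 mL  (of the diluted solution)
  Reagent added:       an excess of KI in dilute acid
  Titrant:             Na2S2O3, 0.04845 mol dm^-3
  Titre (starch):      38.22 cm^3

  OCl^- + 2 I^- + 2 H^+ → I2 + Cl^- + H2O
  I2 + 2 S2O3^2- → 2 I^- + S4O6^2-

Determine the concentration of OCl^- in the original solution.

n(S2O3^2-) = 0.03822 × 0.04845 = 1.852 × 10^-3 mol
n(I2) = n(S2O3^2-)/2 = 9.259 × 10^-4 mol
n(OCl^-) in the aliquot = 9.259 × 10^-4 mol (1:1 ratio)
[OCl^-]_dilute = 9.259 × 10^-4 / 0.02058 = 0.04499 mol/L
[OCl^-]_original = 0.04499 × 250.0/4.928 = 2.282 mol/L

2.282 mol/L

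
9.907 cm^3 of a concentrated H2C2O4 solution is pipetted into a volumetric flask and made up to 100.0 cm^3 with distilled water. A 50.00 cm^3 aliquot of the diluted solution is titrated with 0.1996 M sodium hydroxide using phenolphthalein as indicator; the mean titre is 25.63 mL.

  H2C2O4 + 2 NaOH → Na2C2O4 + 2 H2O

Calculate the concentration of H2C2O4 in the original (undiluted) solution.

0.5164 M

n(NaOH) = 0.02563 × 0.1996 = 5.116 × 10^-3 mol
From the 1:2 ratio, n(H2C2O4) in the aliquot = 1/2 × 5.116 × 10^-3 = 2.558 × 10^-3 mol
[H2C2O4]_dilute = 2.558 × 10^-3 / 0.05000 = 0.05116 mol/L
Dilution factor = 100.0 / 9.907 = 10.09
[H2C2O4]_stock = 0.05116 × 10.09 = 0.5164 mol/L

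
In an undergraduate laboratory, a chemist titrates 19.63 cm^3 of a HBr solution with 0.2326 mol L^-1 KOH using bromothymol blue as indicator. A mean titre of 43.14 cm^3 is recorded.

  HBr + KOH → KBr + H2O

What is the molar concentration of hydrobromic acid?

n(KOH) = 0.04314 L × 0.2326 mol/L = 0.01003 mol
n(HBr) = 0.01003 mol (1:1 mole ratio)
[HBr] = 0.01003 mol / 0.01963 L = 0.5112 mol/L

0.5112 mol/L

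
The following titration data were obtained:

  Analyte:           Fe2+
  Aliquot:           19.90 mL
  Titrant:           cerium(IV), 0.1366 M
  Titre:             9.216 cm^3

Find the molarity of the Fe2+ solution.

Ce^4+ + Fe^2+ → Ce^3+ + Fe^3+
n(Ce4+) = 0.009216 L × 0.1366 mol/L = 1.259 × 10^-3 mol
n(Fe2+) = 1.259 × 10^-3 mol (1:1 mole ratio)
[Fe2+] = 1.259 × 10^-3 mol / 0.01990 L = 0.06326 mol/L

0.06326 M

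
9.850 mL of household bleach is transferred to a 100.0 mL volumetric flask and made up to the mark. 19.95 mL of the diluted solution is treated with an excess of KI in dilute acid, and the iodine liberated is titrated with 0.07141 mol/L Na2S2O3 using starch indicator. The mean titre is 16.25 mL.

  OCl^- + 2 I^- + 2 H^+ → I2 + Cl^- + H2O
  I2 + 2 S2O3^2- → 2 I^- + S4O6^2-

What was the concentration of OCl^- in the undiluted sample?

n(S2O3^2-) = 0.01625 × 0.07141 = 1.160 × 10^-3 mol
n(I2) = n(S2O3^2-)/2 = 5.802 × 10^-4 mol
n(OCl^-) in the aliquot = 5.802 × 10^-4 mol (1:1 ratio)
[OCl^-]_dilute = 5.802 × 10^-4 / 0.01995 = 0.02908 mol/L
[OCl^-]_original = 0.02908 × 100.0/9.850 = 0.2953 mol/L

0.2953 mol/L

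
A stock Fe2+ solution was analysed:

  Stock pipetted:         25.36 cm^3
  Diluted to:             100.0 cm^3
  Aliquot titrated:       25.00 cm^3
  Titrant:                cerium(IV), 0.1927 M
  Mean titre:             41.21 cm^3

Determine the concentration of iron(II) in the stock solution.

Ce^4+ + Fe^2+ → Ce^3+ + Fe^3+
n(Ce4+) = 0.04121 × 0.1927 = 7.941 × 10^-3 mol
n(Fe2+) in the aliquot = 7.941 × 10^-3 mol (1:1 ratio)
[Fe2+]_dilute = 7.941 × 10^-3 / 0.02500 = 0.3176 mol/L
Dilution factor = 100.0 / 25.36 = 3.943
[Fe2+]_stock = 0.3176 × 3.943 = 1.253 mol/L

1.253 M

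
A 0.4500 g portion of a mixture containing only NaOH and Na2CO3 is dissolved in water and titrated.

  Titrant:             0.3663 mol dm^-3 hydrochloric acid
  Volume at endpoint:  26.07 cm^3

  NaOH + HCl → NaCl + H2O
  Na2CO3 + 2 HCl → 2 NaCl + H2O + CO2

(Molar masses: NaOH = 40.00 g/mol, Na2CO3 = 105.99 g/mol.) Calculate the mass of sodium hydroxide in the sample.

0.1726 g

n(HCl) = 0.02607 × 0.3663 = 9.549 × 10^-3 mol
Let x = n(NaOH), y = n(Na2CO3).
Titrant: 1x + 2y = 9.549 × 10^-3;  mass: 40.00x + 105.99y = 0.4500
Solving, x = 4.315 × 10^-3 mol, y = 2.617 × 10^-3 mol
mass of NaOH = 4.315 × 10^-3 × 40.00 = 0.1726 g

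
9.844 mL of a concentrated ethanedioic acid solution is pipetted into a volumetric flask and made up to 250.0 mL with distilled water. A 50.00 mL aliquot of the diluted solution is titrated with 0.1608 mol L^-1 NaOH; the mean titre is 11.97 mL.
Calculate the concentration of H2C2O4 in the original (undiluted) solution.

H2C2O4 + 2 NaOH → Na2C2O4 + 2 H2O
n(NaOH) = 0.01197 × 0.1608 = 1.925 × 10^-3 mol
From the 1:2 ratio, n(H2C2O4) in the aliquot = 1/2 × 1.925 × 10^-3 = 9.624 × 10^-4 mol
[H2C2O4]_dilute = 9.624 × 10^-4 / 0.05000 = 0.01925 mol/L
Dilution factor = 250.0 / 9.844 = 25.40
[H2C2O4]_stock = 0.01925 × 25.40 = 0.4888 mol/L

0.4888 mol/L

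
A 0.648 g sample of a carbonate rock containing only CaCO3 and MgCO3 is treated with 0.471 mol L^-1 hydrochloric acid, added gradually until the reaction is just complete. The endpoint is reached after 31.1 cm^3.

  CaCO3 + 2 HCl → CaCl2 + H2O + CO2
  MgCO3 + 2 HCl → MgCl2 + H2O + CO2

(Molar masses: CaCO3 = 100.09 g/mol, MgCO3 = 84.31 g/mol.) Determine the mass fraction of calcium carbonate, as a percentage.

29.9 %

n(HCl) = 0.0311 × 0.471 = 0.0146 mol
Let x = n(CaCO3), y = n(MgCO3).
Titrant: 2x + 2y = 0.0146;  mass: 100.09x + 84.31y = 0.648
Solving, x = 1.93 × 10^-3 mol, y = 5.39 × 10^-3 mol
mass of CaCO3 = 1.93 × 10^-3 × 100.09 = 0.194 g
% CaCO3 = 0.194 / 0.648 × 100 = 29.9 %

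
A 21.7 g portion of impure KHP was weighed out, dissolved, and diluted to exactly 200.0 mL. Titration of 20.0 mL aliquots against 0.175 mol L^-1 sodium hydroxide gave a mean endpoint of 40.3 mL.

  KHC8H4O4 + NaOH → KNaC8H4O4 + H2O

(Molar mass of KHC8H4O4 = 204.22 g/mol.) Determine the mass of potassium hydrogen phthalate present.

n(NaOH) per titration = 0.0403 × 0.175 = 7.05 × 10^-3 mol
n(KHC8H4O4) in each aliquot = 7.05 × 10^-3 mol (1:1 ratio)
n(KHC8H4O4) in the whole flask = 7.05 × 10^-3 × 200.0/20.0 = 0.0705 mol
mass of KHC8H4O4 = 0.0705 × 204.22 = 14.4 g

14.4 g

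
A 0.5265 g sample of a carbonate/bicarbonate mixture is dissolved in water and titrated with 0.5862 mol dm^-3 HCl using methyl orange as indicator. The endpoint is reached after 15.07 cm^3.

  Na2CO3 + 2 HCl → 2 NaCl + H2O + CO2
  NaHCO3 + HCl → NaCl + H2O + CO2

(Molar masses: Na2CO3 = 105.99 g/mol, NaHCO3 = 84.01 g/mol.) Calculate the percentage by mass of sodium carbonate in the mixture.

n(HCl) = 0.01507 × 0.5862 = 8.834 × 10^-3 mol
Let x = n(Na2CO3), y = n(NaHCO3).
Titrant: 2x + 1y = 8.834 × 10^-3;  mass: 105.99x + 84.01y = 0.5265
Solving, x = 3.476 × 10^-3 mol, y = 1.881 × 10^-3 mol
mass of Na2CO3 = 3.476 × 10^-3 × 105.99 = 0.3685 g
% Na2CO3 = 0.3685 / 0.5265 × 100 = 69.99 %

69.99 %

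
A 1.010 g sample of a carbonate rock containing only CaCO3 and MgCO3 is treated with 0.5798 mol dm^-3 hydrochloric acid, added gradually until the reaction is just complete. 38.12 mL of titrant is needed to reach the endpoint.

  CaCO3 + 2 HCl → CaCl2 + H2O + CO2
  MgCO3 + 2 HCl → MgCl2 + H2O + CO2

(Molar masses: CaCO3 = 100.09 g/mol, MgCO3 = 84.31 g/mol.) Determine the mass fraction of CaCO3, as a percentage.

n(HCl) = 0.03812 × 0.5798 = 0.02210 mol
Let x = n(CaCO3), y = n(MgCO3).
Titrant: 2x + 2y = 0.02210;  mass: 100.09x + 84.31y = 1.010
Solving, x = 4.961 × 10^-3 mol, y = 6.090 × 10^-3 mol
mass of CaCO3 = 4.961 × 10^-3 × 100.09 = 0.4966 g
% CaCO3 = 0.4966 / 1.010 × 100 = 49.17 %

49.17 %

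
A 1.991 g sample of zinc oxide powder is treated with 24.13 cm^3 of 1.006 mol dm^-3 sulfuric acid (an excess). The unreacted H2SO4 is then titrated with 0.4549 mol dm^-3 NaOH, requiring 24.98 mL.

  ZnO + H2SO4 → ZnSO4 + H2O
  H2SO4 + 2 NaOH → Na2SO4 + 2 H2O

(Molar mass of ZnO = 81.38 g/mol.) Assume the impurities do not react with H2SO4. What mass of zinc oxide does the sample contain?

1.513 g

n(H2SO4) added = 0.02413 × 1.006 = 0.02427 mol
n(NaOH) used in back-titration = 0.02498 × 0.4549 = 0.01136 mol
From the 1:2 ratio, n(H2SO4) left over = 1/2 × 0.01136 = 5.682 × 10^-3 mol
n(H2SO4) consumed by analyte = 0.02427 − 5.682 × 10^-3 = 0.01859 mol
n(ZnO) = 0.01859 mol (1:1 ratio)
mass of ZnO = 0.01859 × 81.38 = 1.513 g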